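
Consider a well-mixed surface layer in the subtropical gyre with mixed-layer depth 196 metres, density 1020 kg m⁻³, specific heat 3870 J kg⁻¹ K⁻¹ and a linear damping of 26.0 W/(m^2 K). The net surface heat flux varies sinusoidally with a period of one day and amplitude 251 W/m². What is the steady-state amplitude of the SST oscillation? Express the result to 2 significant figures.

0.0045 K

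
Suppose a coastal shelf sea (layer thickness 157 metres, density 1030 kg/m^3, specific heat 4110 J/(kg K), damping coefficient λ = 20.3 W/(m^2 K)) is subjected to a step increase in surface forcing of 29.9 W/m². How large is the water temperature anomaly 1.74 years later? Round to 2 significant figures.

1.2 K

Areal heat capacity C = ρ c_p D = 1030 × 4110 × 157 = 6.65×10^8 J/(m^2 K).
τ = C / λ = 6.65×10^8 / 20.3 = 3.27×10^7 s.
Equilibrium anomaly ΔT_eq = F / λ = 29.9 / 20.3 = 1.47 K.
t = 1.74 years = 5.49×10^7 s, so t/τ = 1.68.
ΔT(t) = ΔT_eq (1 − e^(−t/τ)) = 1.47 × (1 − e^−1.68) = 1.20 K.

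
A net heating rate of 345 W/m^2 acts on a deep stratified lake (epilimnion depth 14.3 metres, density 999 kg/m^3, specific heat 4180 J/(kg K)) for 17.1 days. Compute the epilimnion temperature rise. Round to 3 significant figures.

8.54 K

Areal heat capacity C = ρ c_p D = 999 × 4180 × 14.3 = 5.97×10^7 J m⁻² K⁻¹.
Net heat input Q = F Δt = 345 × (17.1 days × 86400 s/day) = 5.10×10^8 J/m².
ΔT = Q / C = 5.10×10^8 / 5.97×10^7 = 8.54 K.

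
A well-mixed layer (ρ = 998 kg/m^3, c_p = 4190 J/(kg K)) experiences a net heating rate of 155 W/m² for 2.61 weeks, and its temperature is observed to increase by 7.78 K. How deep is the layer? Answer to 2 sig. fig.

Heat input Q = F Δt = 155 × 1.58×10^6 s = 2.45×10^8 J/m².
Required areal heat capacity C = Q / ΔT = 3.14×10^7 J/(m²·K).
Depth D = C / (ρ c_p) = 3.14×10^7 / (998 × 4190) = 7.52 m.

7.5 m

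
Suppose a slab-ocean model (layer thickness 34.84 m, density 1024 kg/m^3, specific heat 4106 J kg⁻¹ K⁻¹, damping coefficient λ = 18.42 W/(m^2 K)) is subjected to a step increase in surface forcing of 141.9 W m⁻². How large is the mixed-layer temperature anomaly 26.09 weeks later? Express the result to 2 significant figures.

Areal heat capacity C = ρ c_p D = 1024 × 4106 × 34.84 = 1.46×10^8 J/(m^2 K).
τ = C / λ = 1.46×10^8 / 18.42 = 7.95×10^6 s.
Equilibrium anomaly ΔT_eq = F / λ = 141.9 / 18.42 = 7.70 K.
t = 26.09 weeks = 1.58×10^7 s, so t/τ = 1.98.
ΔT(t) = ΔT_eq (1 − e^(−t/τ)) = 7.70 × (1 − e^−1.98) = 6.64 K.

6.6 K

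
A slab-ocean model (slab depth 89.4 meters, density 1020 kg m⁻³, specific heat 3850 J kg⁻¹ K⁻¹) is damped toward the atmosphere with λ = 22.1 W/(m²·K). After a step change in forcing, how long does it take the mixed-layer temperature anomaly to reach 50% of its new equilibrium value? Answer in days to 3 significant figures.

Areal heat capacity C = ρ c_p D = 1020 × 3850 × 89.4 = 3.51×10^8 J m⁻² K⁻¹.
τ = C / λ = 3.51×10^8 / 22.1 = 1.59×10^7 s.
Fraction reached: 1 − e^(−t/τ) = 0.50 ⇒ t = −τ ln(1 − 0.50) = τ × 0.693.
t = 1.10×10^7 s = 127 days.

127 days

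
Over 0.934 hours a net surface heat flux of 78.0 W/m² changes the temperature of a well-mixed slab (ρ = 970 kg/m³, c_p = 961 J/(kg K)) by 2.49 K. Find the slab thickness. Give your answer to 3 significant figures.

Heat input Q = F Δt = 78.0 × 3360 s = 2.62×10^5 J/m².
Required areal heat capacity C = Q / ΔT = 1.05×10^5 J/(m²·K).
Depth D = C / (ρ c_p) = 1.05×10^5 / (970 × 961) = 0.113 m.

0.113 m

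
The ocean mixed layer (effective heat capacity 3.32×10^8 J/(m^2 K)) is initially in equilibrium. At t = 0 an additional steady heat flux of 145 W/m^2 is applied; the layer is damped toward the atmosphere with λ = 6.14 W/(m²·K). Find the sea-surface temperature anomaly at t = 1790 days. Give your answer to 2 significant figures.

Areal heat capacity C = 3.32×10^8 J/(m^2 K) (given).
τ = C / λ = 3.32×10^8 / 6.14 = 5.41×10^7 s.
Equilibrium anomaly ΔT_eq = F / λ = 145 / 6.14 = 23.6 K.
t = 1790 days = 1.55×10^8 s, so t/τ = 2.86.
ΔT(t) = ΔT_eq (1 − e^(−t/τ)) = 23.6 × (1 − e^−2.86) = 22.3 K.

22 K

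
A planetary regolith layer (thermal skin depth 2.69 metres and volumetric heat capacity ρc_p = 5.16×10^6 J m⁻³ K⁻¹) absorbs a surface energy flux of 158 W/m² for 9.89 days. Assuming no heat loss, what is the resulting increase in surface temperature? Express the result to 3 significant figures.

Areal heat capacity C = ρc_p × D = 5.16×10^6 × 2.69 = 1.39×10^7 J/(m²·K).
Net heat input Q = F Δt = 158 × (9.89 days × 86400 s/day) = 1.35×10^8 J/m².
ΔT = Q / C = 1.35×10^8 / 1.39×10^7 = 9.73 K.

9.73 K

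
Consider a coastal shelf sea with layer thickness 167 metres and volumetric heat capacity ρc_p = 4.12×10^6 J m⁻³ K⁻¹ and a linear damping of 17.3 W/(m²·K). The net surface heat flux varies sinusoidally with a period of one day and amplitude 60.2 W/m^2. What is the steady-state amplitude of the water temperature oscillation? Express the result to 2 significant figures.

0.0012 K

Areal heat capacity C = ρc_p × D = 4.12×10^6 × 167 = 6.88×10^8 J/(m^2 K).
Angular frequency ω = 2π / T = 2π / 86400 s = 7.27×10^-5 s⁻¹.
√((Cω)² + λ²) = √((50000)² + 17.3²) = 50000 W/(m²·K).
Amplitude A = F₀ / √((Cω)²+λ²) = 60.2 / 50000 = 0.00120 K.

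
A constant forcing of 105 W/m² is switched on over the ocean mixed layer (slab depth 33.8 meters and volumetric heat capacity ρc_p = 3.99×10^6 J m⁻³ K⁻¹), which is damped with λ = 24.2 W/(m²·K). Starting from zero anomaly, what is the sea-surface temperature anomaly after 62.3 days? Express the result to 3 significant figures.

Areal heat capacity C = ρc_p × D = 3.99×10^6 × 33.8 = 1.35×10^8 J/(m^2 K).
τ = C / λ = 1.35×10^8 / 24.2 = 5.57×10^6 s.
Equilibrium anomaly ΔT_eq = F / λ = 105 / 24.2 = 4.34 K.
t = 62.3 days = 5.38×10^6 s, so t/τ = 0.966.
ΔT(t) = ΔT_eq (1 − e^(−t/τ)) = 4.34 × (1 − e^−0.966) = 2.69 K.

2.69 K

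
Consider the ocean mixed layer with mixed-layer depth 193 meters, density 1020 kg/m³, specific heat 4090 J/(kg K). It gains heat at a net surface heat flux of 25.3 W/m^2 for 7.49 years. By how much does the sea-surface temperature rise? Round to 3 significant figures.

Areal heat capacity C = ρ c_p D = 1020 × 4090 × 193 = 8.05×10^8 J/(m²·K).
Net heat input Q = F Δt = 25.3 × (7.49 years × 3.156×10^7 s/year) = 5.98×10^9 J/m².
ΔT = Q / C = 5.98×10^9 / 8.05×10^8 = 7.43 K.

7.43 K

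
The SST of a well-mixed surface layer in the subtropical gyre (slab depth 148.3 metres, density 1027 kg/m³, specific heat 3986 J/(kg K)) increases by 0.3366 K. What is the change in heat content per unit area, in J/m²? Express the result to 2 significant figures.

2.0×10^8

Areal heat capacity C = ρ c_p D = 1027 × 3986 × 148.3 = 6.07×10^8 J/(m^2 K).
ΔQ = C ΔT = 6.07×10^8 × 0.3366 = 2.04×10^8 J/m².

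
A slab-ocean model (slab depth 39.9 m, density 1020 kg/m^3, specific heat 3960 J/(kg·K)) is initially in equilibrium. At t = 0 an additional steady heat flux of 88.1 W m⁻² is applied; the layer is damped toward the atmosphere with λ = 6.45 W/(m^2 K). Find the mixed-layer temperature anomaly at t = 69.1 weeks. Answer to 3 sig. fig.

Areal heat capacity C = ρ c_p D = 1020 × 3960 × 39.9 = 1.61×10^8 J/(m²·K).
τ = C / λ = 1.61×10^8 / 6.45 = 2.50×10^7 s.
Equilibrium anomaly ΔT_eq = F / λ = 88.1 / 6.45 = 13.7 K.
t = 69.1 weeks = 4.18×10^7 s, so t/τ = 1.67.
ΔT(t) = ΔT_eq (1 − e^(−t/τ)) = 13.7 × (1 − e^−1.67) = 11.1 K.

11.1 K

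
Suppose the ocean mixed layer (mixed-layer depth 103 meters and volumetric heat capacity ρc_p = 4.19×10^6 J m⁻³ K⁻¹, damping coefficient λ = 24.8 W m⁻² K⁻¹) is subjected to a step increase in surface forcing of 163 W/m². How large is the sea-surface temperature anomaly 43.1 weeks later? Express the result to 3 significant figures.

5.10 K

Areal heat capacity C = ρc_p × D = 4.19×10^6 × 103 = 4.32×10^8 J m⁻² K⁻¹.
τ = C / λ = 4.32×10^8 / 24.8 = 1.74×10^7 s.
Equilibrium anomaly ΔT_eq = F / λ = 163 / 24.8 = 6.57 K.
t = 43.1 weeks = 2.61×10^7 s, so t/τ = 1.50.
ΔT(t) = ΔT_eq (1 − e^(−t/τ)) = 6.57 × (1 − e^−1.50) = 5.10 K.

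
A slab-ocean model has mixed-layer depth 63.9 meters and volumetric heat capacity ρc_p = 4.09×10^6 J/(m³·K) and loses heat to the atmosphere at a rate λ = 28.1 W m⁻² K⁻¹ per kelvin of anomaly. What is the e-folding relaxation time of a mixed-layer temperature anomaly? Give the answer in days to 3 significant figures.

108 days

Areal heat capacity C = ρc_p × D = 4.09×10^6 × 63.9 = 2.61×10^8 J m⁻² K⁻¹.
Relaxation time τ = C / λ = 2.61×10^8 / 28.1 = 9.30×10^6 s.
In days: 9.30×10^6 s / (86400 s/day) = 108 days.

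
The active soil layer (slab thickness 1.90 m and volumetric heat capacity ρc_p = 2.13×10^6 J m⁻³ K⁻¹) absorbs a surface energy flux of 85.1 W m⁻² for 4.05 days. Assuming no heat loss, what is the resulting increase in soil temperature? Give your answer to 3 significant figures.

7.36 K

Areal heat capacity C = ρc_p × D = 2.13×10^6 × 1.90 = 4.05×10^6 J/(m²·K).
Net heat input Q = F Δt = 85.1 × (4.05 days × 86400 s/day) = 2.98×10^7 J/m².
ΔT = Q / C = 2.98×10^7 / 4.05×10^6 = 7.36 K.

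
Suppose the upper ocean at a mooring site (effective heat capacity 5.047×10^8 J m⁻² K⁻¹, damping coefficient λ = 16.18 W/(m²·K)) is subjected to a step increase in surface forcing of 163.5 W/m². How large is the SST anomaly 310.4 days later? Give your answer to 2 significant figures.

5.8 K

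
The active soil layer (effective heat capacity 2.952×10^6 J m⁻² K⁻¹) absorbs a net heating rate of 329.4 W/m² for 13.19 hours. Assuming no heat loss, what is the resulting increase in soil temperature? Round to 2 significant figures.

5.3 K

Areal heat capacity C = 2.952×10^6 J m⁻² K⁻¹ (given).
Net heat input Q = F Δt = 329.4 × (13.19 hours × 3600 s/hour) = 1.56×10^7 J/m².
ΔT = Q / C = 1.56×10^7 / 2.95×10^6 = 5.30 K.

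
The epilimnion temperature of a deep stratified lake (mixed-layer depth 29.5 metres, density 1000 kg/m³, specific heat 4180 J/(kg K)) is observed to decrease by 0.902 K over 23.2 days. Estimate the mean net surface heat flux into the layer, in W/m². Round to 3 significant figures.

-55.5

Areal heat capacity C = ρ c_p D = 1000 × 4180 × 29.5 = 1.23×10^8 J m⁻² K⁻¹.
Required heat per unit area: Q = C ΔT = 1.23×10^8 × -0.902 = -1.11×10^8 J/m².
Flux F = Q / Δt = -1.11×10^8 / 2.00×10^6 s = -55.5 W/m².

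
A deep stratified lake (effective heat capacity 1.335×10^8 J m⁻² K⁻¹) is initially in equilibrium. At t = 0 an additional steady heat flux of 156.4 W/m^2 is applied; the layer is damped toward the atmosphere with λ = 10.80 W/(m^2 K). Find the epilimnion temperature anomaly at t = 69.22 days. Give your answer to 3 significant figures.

Areal heat capacity C = 1.335×10^8 J m⁻² K⁻¹ (given).
τ = C / λ = 1.33×10^8 / 10.80 = 1.24×10^7 s.
Equilibrium anomaly ΔT_eq = F / λ = 156.4 / 10.80 = 14.5 K.
t = 69.22 days = 5.98×10^6 s, so t/τ = 0.484.
ΔT(t) = ΔT_eq (1 − e^(−t/τ)) = 14.5 × (1 − e^−0.484) = 5.55 K.

5.55 K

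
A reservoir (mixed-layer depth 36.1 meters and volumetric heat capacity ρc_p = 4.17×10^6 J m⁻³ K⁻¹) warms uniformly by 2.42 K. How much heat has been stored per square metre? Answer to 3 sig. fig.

Areal heat capacity C = ρc_p × D = 4.17×10^6 × 36.1 = 1.51×10^8 J/(m²·K).
ΔQ = C ΔT = 1.51×10^8 × 2.42 = 3.64×10^8 J/m².

3.64×10^8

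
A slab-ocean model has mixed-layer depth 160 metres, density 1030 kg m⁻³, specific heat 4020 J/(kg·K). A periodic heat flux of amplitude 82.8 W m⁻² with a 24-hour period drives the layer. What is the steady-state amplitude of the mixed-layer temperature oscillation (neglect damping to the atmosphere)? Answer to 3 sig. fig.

Areal heat capacity C = ρ c_p D = 1030 × 4020 × 160 = 6.62×10^8 J/(m^2 K).
Angular frequency ω = 2π / T = 2π / 86400 s = 7.27×10^-5 s⁻¹.
Cω = 6.62×10^8 × 7.27×10^-5 = 48200 W/(m²·K).
Amplitude A = F₀ / (Cω) = 82.8 / 48200 = 0.00172 K.

0.00172 K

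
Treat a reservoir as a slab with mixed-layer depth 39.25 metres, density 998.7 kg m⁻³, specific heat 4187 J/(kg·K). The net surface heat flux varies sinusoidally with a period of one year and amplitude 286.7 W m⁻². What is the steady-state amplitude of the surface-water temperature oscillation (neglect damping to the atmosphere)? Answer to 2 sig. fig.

8.8 K

Areal heat capacity C = ρ c_p D = 998.7 × 4187 × 39.25 = 1.64×10^8 J/(m²·K).
Angular frequency ω = 2π / T = 2π / 3.15×10^7 s = 1.99×10^-7 s⁻¹.
Cω = 1.64×10^8 × 1.99×10^-7 = 32.7 W/(m²·K).
Amplitude A = F₀ / (Cω) = 286.7 / 32.7 = 8.77 K.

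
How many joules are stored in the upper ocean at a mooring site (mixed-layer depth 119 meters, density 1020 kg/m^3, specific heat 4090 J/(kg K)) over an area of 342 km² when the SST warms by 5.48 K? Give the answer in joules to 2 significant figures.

Areal heat capacity C = ρ c_p D = 1020 × 4090 × 119 = 4.96×10^8 J/(m^2 K).
Heat per unit area: q = C ΔT = 4.96×10^8 × 5.48 = 2.72×10^9 J/m².
Total heat: Q = q × A = 2.72×10^9 × (342 × 10⁶ m²) = 9.30×10^17 J.

9.3×10^17 J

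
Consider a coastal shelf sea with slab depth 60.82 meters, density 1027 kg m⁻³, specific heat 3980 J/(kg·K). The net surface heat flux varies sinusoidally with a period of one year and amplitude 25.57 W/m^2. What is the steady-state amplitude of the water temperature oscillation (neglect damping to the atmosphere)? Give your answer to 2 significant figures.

Areal heat capacity C = ρ c_p D = 1027 × 3980 × 60.82 = 2.49×10^8 J m⁻² K⁻¹.
Angular frequency ω = 2π / T = 2π / 3.15×10^7 s = 1.99×10^-7 s⁻¹.
Cω = 2.49×10^8 × 1.99×10^-7 = 49.5 W/(m²·K).
Amplitude A = F₀ / (Cω) = 25.57 / 49.5 = 0.516 K.

0.52 K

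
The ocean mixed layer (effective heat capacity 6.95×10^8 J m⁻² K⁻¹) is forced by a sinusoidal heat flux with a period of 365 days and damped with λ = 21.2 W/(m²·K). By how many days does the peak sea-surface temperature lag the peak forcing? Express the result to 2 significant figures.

82 days

Areal heat capacity C = 6.95×10^8 J m⁻² K⁻¹ (given).
ω = 2π / 3.15×10^7 s = 1.99×10^-7 s⁻¹.
Phase lag φ = arctan(Cω/λ) = arctan(138/21.2) = 1.42 rad.
Time lag = φ / ω = 1.42 / 1.99×10^-7 = 7.12×10^6 s = 82.4 days.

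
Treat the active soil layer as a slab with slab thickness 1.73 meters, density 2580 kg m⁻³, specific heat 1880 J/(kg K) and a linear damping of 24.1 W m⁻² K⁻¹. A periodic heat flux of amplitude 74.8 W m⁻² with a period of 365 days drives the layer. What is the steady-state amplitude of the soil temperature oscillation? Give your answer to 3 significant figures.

Areal heat capacity C = ρ c_p D = 2580 × 1880 × 1.73 = 8.39×10^6 J m⁻² K⁻¹.
Angular frequency ω = 2π / T = 2π / 3.15×10^7 s = 1.99×10^-7 s⁻¹.
√((Cω)² + λ²) = √((1.67)² + 24.1²) = 24.2 W/(m²·K).
Amplitude A = F₀ / √((Cω)²+λ²) = 74.8 / 24.2 = 3.10 K.

3.10 K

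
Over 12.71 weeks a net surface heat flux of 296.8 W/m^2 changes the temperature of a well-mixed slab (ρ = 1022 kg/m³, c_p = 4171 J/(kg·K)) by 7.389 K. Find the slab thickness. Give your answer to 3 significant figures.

72.4 m

Heat input Q = F Δt = 296.8 × 7.69×10^6 s = 2.28×10^9 J/m².
Required areal heat capacity C = Q / ΔT = 3.09×10^8 J/(m²·K).
Depth D = C / (ρ c_p) = 3.09×10^8 / (1022 × 4171) = 72.4 m.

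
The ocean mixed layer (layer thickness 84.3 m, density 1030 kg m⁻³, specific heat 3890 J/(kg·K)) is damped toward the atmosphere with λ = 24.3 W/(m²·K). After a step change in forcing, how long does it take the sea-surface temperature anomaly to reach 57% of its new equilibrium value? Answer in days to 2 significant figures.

Areal heat capacity C = ρ c_p D = 1030 × 3890 × 84.3 = 3.38×10^8 J/(m²·K).
τ = C / λ = 3.38×10^8 / 24.3 = 1.39×10^7 s.
Fraction reached: 1 − e^(−t/τ) = 0.57 ⇒ t = −τ ln(1 − 0.57) = τ × 0.844.
t = 1.17×10^7 s = 136 days.

140 days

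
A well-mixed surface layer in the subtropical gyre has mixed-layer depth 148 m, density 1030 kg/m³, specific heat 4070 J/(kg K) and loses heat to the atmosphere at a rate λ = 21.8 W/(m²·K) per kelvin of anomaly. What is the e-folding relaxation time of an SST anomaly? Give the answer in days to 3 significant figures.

Areal heat capacity C = ρ c_p D = 1030 × 4070 × 148 = 6.20×10^8 J/(m^2 K).
Relaxation time τ = C / λ = 6.20×10^8 / 21.8 = 2.85×10^7 s.
In days: 2.85×10^7 s / (86400 s/day) = 329 days.

329 days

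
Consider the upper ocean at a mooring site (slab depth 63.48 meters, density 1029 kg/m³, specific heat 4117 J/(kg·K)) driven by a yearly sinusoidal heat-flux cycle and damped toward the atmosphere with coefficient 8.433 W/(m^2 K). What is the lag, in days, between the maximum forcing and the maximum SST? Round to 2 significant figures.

82 days

Areal heat capacity C = ρ c_p D = 1029 × 4117 × 63.48 = 2.69×10^8 J/(m^2 K).
ω = 2π / 3.15×10^7 s = 1.99×10^-7 s⁻¹.
Phase lag φ = arctan(Cω/λ) = arctan(53.6/8.433) = 1.41 rad.
Time lag = φ / ω = 1.41 / 1.99×10^-7 = 7.10×10^6 s = 82.2 days.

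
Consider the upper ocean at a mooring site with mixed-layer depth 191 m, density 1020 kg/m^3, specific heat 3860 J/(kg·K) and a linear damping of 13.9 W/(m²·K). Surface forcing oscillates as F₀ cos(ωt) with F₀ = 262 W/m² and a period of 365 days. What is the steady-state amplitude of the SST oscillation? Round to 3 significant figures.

Areal heat capacity C = ρ c_p D = 1020 × 3860 × 191 = 7.52×10^8 J m⁻² K⁻¹.
Angular frequency ω = 2π / T = 2π / 3.15×10^7 s = 1.99×10^-7 s⁻¹.
√((Cω)² + λ²) = √((150)² + 13.9²) = 150 W/(m²·K).
Amplitude A = F₀ / √((Cω)²+λ²) = 262 / 150 = 1.74 K.

1.74 K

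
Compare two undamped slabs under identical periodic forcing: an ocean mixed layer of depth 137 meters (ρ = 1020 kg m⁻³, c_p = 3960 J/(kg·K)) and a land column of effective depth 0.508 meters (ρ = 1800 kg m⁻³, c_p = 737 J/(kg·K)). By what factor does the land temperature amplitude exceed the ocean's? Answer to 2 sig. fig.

C_ocean = 1020 × 3960 × 137 = 5.53×10^8 J/(m²·K).
C_land = 1800 × 737 × 0.508 = 6.74×10^5 J/(m²·K).
Undamped amplitude ∝ 1/C, so A_land/A_ocean = C_ocean/C_land = 821.

820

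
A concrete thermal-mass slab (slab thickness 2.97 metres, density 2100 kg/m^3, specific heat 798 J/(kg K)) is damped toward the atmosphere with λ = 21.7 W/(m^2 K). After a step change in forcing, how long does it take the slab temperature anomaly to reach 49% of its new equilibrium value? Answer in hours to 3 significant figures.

42.9 hours

Areal heat capacity C = ρ c_p D = 2100 × 798 × 2.97 = 4.98×10^6 J m⁻² K⁻¹.
τ = C / λ = 4.98×10^6 / 21.7 = 2.29×10^5 s.
Fraction reached: 1 − e^(−t/τ) = 0.49 ⇒ t = −τ ln(1 − 0.49) = τ × 0.673.
t = 1.54×10^5 s = 42.9 hours.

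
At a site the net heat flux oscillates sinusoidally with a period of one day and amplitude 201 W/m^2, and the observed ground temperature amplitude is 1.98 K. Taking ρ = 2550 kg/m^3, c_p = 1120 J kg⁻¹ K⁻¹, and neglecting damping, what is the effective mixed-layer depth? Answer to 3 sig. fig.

0.489 m

ω = 2π / 86400 s = 7.27×10^-5 s⁻¹.
Required C = F₀ / (A ω) = 201 / (1.98 × 7.27×10^-5) = 1.40×10^6 J/(m²·K).
D = C / (ρ c_p) = 1.40×10^6 / (2550 × 1120) = 0.489 m.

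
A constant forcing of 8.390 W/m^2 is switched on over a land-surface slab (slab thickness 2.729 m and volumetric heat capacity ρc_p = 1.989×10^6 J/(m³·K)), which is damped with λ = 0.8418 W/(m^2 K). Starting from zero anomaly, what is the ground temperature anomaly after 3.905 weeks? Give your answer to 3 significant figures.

Areal heat capacity C = ρc_p × D = 1.989×10^6 × 2.729 = 5.43×10^6 J/(m^2 K).
τ = C / λ = 5.43×10^6 / 0.8418 = 6.45×10^6 s.
Equilibrium anomaly ΔT_eq = F / λ = 8.390 / 0.8418 = 9.97 K.
t = 3.905 weeks = 2.36×10^6 s, so t/τ = 0.366.
ΔT(t) = ΔT_eq (1 − e^(−t/τ)) = 9.97 × (1 − e^−0.366) = 3.06 K.

3.06 K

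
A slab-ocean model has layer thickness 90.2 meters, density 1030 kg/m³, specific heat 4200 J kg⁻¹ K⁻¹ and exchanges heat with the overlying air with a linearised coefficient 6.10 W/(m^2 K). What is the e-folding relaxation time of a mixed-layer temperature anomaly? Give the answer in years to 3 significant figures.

2.03 years

Areal heat capacity C = ρ c_p D = 1030 × 4200 × 90.2 = 3.90×10^8 J m⁻² K⁻¹.
Relaxation time τ = C / λ = 3.90×10^8 / 6.10 = 6.40×10^7 s.
In years: 6.40×10^7 s / (3.156×10^7 s/year) = 2.03 years.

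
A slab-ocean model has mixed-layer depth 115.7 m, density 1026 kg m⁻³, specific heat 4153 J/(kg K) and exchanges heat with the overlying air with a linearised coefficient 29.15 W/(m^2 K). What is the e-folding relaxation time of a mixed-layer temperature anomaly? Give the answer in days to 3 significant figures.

196 days

Areal heat capacity C = ρ c_p D = 1026 × 4153 × 115.7 = 4.93×10^8 J/(m^2 K).
Relaxation time τ = C / λ = 4.93×10^8 / 29.15 = 1.69×10^7 s.
In days: 1.69×10^7 s / (86400 s/day) = 196 days.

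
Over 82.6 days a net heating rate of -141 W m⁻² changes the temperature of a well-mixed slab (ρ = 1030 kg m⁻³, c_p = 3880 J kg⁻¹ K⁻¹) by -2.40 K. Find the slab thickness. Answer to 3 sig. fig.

105 m

Heat input Q = F Δt = -141 × 7.14×10^6 s = -1.01×10^9 J/m².
Required areal heat capacity C = Q / ΔT = 4.19×10^8 J/(m²·K).
Depth D = C / (ρ c_p) = 4.19×10^8 / (1030 × 3880) = 105 m.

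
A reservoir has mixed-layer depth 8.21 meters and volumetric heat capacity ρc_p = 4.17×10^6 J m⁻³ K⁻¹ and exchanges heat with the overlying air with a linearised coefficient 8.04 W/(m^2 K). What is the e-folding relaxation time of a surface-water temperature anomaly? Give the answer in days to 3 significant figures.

49.3 days

Areal heat capacity C = ρc_p × D = 4.17×10^6 × 8.21 = 3.42×10^7 J/(m^2 K).
Relaxation time τ = C / λ = 3.42×10^7 / 8.04 = 4.26×10^6 s.
In days: 4.26×10^6 s / (86400 s/day) = 49.3 days.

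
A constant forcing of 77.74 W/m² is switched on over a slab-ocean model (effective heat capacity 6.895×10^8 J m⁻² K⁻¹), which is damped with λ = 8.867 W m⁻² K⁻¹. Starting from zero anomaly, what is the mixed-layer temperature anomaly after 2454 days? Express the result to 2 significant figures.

Areal heat capacity C = 6.895×10^8 J m⁻² K⁻¹ (given).
τ = C / λ = 6.90×10^8 / 8.867 = 7.78×10^7 s.
Equilibrium anomaly ΔT_eq = F / λ = 77.74 / 8.867 = 8.77 K.
t = 2454 days = 2.12×10^8 s, so t/τ = 2.73.
ΔT(t) = ΔT_eq (1 − e^(−t/τ)) = 8.77 × (1 − e^−2.73) = 8.19 K.

8.2 K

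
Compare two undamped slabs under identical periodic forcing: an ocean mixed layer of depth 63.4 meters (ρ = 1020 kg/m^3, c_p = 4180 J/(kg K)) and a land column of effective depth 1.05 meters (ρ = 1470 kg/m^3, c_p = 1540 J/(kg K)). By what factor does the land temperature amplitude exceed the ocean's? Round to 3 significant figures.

114

C_ocean = 1020 × 4180 × 63.4 = 2.70×10^8 J/(m²·K).
C_land = 1470 × 1540 × 1.05 = 2.38×10^6 J/(m²·K).
Undamped amplitude ∝ 1/C, so A_land/A_ocean = C_ocean/C_land = 114.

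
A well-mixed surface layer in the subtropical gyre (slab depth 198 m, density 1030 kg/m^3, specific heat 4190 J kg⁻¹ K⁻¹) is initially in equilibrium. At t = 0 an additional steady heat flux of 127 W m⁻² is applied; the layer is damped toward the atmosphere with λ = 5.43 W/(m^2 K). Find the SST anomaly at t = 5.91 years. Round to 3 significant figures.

16.2 K

Areal heat capacity C = ρ c_p D = 1030 × 4190 × 198 = 8.55×10^8 J/(m^2 K).
τ = C / λ = 8.55×10^8 / 5.43 = 1.57×10^8 s.
Equilibrium anomaly ΔT_eq = F / λ = 127 / 5.43 = 23.4 K.
t = 5.91 years = 1.87×10^8 s, so t/τ = 1.19.
ΔT(t) = ΔT_eq (1 − e^(−t/τ)) = 23.4 × (1 − e^−1.19) = 16.2 K.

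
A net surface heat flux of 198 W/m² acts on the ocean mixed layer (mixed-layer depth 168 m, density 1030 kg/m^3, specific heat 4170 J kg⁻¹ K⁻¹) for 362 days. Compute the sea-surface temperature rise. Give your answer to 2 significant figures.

8.6 K

Areal heat capacity C = ρ c_p D = 1030 × 4170 × 168 = 7.22×10^8 J/(m²·K).
Net heat input Q = F Δt = 198 × (362 days × 86400 s/day) = 6.19×10^9 J/m².
ΔT = Q / C = 6.19×10^9 / 7.22×10^8 = 8.58 K.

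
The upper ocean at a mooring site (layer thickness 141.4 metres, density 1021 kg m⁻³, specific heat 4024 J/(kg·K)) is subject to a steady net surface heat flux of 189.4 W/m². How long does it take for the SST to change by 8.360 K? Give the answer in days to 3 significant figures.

297 days

Areal heat capacity C = ρ c_p D = 1021 × 4024 × 141.4 = 5.81×10^8 J/(m^2 K).
Time required: Δt = C ΔT / F = 5.81×10^8 × 8.360 / 189.4 = 2.56×10^7 s.
In days: 2.56×10^7 s / (86400 s/day) = 297 days.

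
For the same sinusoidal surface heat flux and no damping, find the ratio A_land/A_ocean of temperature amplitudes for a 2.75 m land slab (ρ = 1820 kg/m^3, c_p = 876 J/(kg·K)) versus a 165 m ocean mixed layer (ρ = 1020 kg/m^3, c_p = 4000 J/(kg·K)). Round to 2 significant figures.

C_ocean = 1020 × 4000 × 165 = 6.73×10^8 J/(m²·K).
C_land = 1820 × 876 × 2.75 = 4.38×10^6 J/(m²·K).
Undamped amplitude ∝ 1/C, so A_land/A_ocean = C_ocean/C_land = 154.

150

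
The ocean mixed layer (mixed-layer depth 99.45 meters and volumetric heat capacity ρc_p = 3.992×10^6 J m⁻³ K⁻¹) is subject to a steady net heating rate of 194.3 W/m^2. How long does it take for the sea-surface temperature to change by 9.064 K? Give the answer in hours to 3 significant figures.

5140 hours

Areal heat capacity C = ρc_p × D = 3.992×10^6 × 99.45 = 3.97×10^8 J/(m^2 K).
Time required: Δt = C ΔT / F = 3.97×10^8 × 9.064 / 194.3 = 1.85×10^7 s.
In hours: 1.85×10^7 s / (3600 s/hour) = 5140 hours.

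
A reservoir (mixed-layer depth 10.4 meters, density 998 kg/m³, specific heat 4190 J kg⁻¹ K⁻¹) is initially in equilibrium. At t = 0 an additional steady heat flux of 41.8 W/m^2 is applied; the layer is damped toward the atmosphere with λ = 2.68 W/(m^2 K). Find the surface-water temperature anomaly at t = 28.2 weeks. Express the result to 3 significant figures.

Areal heat capacity C = ρ c_p D = 998 × 4190 × 10.4 = 4.35×10^7 J m⁻² K⁻¹.
τ = C / λ = 4.35×10^7 / 2.68 = 1.62×10^7 s.
Equilibrium anomaly ΔT_eq = F / λ = 41.8 / 2.68 = 15.6 K.
t = 28.2 weeks = 1.71×10^7 s, so t/τ = 1.05.
ΔT(t) = ΔT_eq (1 − e^(−t/τ)) = 15.6 × (1 − e^−1.05) = 10.1 K.

10.1 K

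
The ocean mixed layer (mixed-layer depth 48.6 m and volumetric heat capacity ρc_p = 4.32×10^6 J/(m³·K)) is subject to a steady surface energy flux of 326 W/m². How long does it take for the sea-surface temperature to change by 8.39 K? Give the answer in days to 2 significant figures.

63 days

Areal heat capacity C = ρc_p × D = 4.32×10^6 × 48.6 = 2.10×10^8 J/(m^2 K).
Time required: Δt = C ΔT / F = 2.10×10^8 × 8.39 / 326 = 5.40×10^6 s.
In days: 5.40×10^6 s / (86400 s/day) = 62.5 days.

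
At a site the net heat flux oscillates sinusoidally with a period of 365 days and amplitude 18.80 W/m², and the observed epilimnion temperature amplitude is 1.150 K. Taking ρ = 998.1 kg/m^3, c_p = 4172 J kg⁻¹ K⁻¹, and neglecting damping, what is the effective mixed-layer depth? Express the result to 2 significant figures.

20 m

ω = 2π / 3.15×10^7 s = 1.99×10^-7 s⁻¹.
Required C = F₀ / (A ω) = 18.80 / (1.150 × 1.99×10^-7) = 8.21×10^7 J/(m²·K).
D = C / (ρ c_p) = 8.21×10^7 / (998.1 × 4172) = 19.7 m.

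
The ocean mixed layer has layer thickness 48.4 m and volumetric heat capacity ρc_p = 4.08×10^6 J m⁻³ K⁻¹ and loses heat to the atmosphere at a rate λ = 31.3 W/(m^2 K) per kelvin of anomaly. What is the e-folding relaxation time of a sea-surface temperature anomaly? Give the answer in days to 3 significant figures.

73.0 days

Areal heat capacity C = ρc_p × D = 4.08×10^6 × 48.4 = 1.97×10^8 J/(m²·K).
Relaxation time τ = C / λ = 1.97×10^8 / 31.3 = 6.31×10^6 s.
In days: 6.31×10^6 s / (86400 s/day) = 73.0 days.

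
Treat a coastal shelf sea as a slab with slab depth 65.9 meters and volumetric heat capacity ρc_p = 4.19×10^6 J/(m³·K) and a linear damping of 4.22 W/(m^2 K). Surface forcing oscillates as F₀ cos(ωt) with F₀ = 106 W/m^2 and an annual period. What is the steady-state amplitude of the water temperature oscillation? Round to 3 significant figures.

1.92 K

Areal heat capacity C = ρc_p × D = 4.19×10^6 × 65.9 = 2.76×10^8 J/(m²·K).
Angular frequency ω = 2π / T = 2π / 3.15×10^7 s = 1.99×10^-7 s⁻¹.
√((Cω)² + λ²) = √((55.0)² + 4.22²) = 55.2 W/(m²·K).
Amplitude A = F₀ / √((Cω)²+λ²) = 106 / 55.2 = 1.92 K.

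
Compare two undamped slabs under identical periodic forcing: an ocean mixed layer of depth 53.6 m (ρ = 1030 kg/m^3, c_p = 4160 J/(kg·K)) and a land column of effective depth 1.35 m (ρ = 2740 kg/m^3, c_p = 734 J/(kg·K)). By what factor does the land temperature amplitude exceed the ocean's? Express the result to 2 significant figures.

C_ocean = 1030 × 4160 × 53.6 = 2.30×10^8 J/(m²·K).
C_land = 2740 × 734 × 1.35 = 2.72×10^6 J/(m²·K).
Undamped amplitude ∝ 1/C, so A_land/A_ocean = C_ocean/C_land = 84.6.

85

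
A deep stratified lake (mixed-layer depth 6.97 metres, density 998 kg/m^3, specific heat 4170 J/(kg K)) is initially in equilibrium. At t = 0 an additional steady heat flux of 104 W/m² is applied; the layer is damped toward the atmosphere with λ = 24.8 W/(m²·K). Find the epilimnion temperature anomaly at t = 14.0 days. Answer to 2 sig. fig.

2.7 K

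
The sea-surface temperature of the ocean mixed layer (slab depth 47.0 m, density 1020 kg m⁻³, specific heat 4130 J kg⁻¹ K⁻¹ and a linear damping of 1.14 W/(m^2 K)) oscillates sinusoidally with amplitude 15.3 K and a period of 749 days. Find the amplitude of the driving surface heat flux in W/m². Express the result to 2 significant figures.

Areal heat capacity C = ρ c_p D = 1020 × 4130 × 47.0 = 1.98×10^8 J m⁻² K⁻¹.
ω = 2π / 6.47×10^7 s = 9.71×10^-8 s⁻¹.
√((Cω)² + λ²) = √((19.2)² + 1.14²) = 19.3 W/(m²·K).
F₀ = A × √((Cω)²+λ²) = 15.3 × 19.3 = 295 W/m².

290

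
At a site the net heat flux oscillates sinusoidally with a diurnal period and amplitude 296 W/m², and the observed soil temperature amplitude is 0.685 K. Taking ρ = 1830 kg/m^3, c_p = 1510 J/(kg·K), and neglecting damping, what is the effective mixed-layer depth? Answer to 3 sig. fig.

2.15 m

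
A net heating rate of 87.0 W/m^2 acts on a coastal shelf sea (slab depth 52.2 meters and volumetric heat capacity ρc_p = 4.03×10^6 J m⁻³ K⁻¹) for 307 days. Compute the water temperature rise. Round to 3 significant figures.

Areal heat capacity C = ρc_p × D = 4.03×10^6 × 52.2 = 2.10×10^8 J m⁻² K⁻¹.
Net heat input Q = F Δt = 87.0 × (307 days × 86400 s/day) = 2.31×10^9 J/m².
ΔT = Q / C = 2.31×10^9 / 2.10×10^8 = 11.0 K.

11.0 K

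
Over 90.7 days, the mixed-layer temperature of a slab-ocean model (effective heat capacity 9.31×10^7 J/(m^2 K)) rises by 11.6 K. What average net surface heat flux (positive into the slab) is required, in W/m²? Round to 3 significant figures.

138

Areal heat capacity C = 9.31×10^7 J/(m^2 K) (given).
Required heat per unit area: Q = C ΔT = 9.31×10^7 × 11.6 = 1.08×10^9 J/m².
Flux F = Q / Δt = 1.08×10^9 / 7.84×10^6 s = 138 W/m².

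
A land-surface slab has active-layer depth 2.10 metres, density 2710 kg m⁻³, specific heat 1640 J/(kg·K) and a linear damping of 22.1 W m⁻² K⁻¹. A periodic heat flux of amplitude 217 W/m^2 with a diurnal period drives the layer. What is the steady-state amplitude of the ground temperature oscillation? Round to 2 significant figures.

0.32 K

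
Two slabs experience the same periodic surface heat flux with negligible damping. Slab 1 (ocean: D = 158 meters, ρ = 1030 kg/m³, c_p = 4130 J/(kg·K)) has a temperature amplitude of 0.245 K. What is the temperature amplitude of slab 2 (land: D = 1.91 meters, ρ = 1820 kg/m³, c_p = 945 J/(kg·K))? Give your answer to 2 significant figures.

50 K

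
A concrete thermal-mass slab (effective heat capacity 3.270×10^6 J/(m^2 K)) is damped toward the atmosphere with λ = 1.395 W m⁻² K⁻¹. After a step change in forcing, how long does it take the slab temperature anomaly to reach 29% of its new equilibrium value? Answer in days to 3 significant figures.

9.29 days

Areal heat capacity C = 3.270×10^6 J/(m^2 K) (given).
τ = C / λ = 3.27×10^6 / 1.395 = 2.34×10^6 s.
Fraction reached: 1 − e^(−t/τ) = 0.29 ⇒ t = −τ ln(1 − 0.29) = τ × 0.342.
t = 8.03×10^5 s = 9.29 days.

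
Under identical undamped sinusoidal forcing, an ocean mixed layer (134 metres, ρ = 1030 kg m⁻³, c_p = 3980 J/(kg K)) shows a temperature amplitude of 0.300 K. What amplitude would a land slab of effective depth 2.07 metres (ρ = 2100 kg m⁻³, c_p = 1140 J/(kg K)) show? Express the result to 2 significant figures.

C_ocean = 5.49×10^8 J/(m²·K); C_land = 4.96×10^6 J/(m²·K).
A ∝ 1/C ⇒ A_land = A_ocean × C_ocean/C_land = 0.300 × 111 = 33.3 K.

33 K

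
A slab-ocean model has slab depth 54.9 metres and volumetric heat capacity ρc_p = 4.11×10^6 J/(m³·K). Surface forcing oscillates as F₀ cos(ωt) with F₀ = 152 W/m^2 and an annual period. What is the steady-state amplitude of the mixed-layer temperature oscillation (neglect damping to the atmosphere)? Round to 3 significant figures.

3.38 K

Areal heat capacity C = ρc_p × D = 4.11×10^6 × 54.9 = 2.26×10^8 J m⁻² K⁻¹.
Angular frequency ω = 2π / T = 2π / 3.15×10^7 s = 1.99×10^-7 s⁻¹.
Cω = 2.26×10^8 × 1.99×10^-7 = 45.0 W/(m²·K).
Amplitude A = F₀ / (Cω) = 152 / 45.0 = 3.38 K.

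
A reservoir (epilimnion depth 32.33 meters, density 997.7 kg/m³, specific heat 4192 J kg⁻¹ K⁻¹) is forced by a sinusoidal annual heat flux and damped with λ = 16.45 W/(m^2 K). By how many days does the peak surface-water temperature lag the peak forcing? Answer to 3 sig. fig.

Areal heat capacity C = ρ c_p D = 997.7 × 4192 × 32.33 = 1.35×10^8 J/(m²·K).
ω = 2π / 3.15×10^7 s = 1.99×10^-7 s⁻¹.
Phase lag φ = arctan(Cω/λ) = arctan(26.9/16.45) = 1.02 rad.
Time lag = φ / ω = 1.02 / 1.99×10^-7 = 5.13×10^6 s = 59.4 days.

59.4 days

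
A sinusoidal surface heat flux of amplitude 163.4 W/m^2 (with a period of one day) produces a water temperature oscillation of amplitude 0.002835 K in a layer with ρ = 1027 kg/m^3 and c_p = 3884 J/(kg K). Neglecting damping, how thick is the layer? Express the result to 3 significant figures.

ω = 2π / 86400 s = 7.27×10^-5 s⁻¹.
Required C = F₀ / (A ω) = 163.4 / (0.002835 × 7.27×10^-5) = 7.93×10^8 J/(m²·K).
D = C / (ρ c_p) = 7.93×10^8 / (1027 × 3884) = 199 m.

199 m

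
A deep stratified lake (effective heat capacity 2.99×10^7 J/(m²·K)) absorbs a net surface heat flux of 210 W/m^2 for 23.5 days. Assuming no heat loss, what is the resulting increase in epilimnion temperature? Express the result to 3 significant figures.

14.3 K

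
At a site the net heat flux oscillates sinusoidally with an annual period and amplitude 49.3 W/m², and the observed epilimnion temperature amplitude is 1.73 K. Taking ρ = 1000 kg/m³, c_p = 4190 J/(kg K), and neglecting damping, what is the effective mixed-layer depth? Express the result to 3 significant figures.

ω = 2π / 3.15×10^7 s = 1.99×10^-7 s⁻¹.
Required C = F₀ / (A ω) = 49.3 / (1.73 × 1.99×10^-7) = 1.43×10^8 J/(m²·K).
D = C / (ρ c_p) = 1.43×10^8 / (1000 × 4190) = 34.1 m.

34.1 m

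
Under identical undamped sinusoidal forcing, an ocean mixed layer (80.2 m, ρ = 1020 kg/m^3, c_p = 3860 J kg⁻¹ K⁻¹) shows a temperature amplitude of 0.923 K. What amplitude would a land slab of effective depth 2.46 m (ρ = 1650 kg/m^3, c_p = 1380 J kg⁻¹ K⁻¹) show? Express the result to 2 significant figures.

52 K

C_ocean = 3.16×10^8 J/(m²·K); C_land = 5.60×10^6 J/(m²·K).
A ∝ 1/C ⇒ A_land = A_ocean × C_ocean/C_land = 0.923 × 56.4 = 52.0 K.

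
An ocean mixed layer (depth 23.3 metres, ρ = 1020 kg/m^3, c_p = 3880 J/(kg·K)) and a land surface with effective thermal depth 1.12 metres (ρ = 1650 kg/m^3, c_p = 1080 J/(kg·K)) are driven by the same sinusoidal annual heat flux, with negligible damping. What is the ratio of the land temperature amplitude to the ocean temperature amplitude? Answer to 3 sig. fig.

46.2

C_ocean = 1020 × 3880 × 23.3 = 9.22×10^7 J/(m²·K).
C_land = 1650 × 1080 × 1.12 = 2.00×10^6 J/(m²·K).
Undamped amplitude ∝ 1/C, so A_land/A_ocean = C_ocean/C_land = 46.2.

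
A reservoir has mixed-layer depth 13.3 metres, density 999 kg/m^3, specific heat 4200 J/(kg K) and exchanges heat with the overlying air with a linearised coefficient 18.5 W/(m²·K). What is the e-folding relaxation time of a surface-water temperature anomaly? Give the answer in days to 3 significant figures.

34.9 days

Areal heat capacity C = ρ c_p D = 999 × 4200 × 13.3 = 5.58×10^7 J m⁻² K⁻¹.
Relaxation time τ = C / λ = 5.58×10^7 / 18.5 = 3.02×10^6 s.
In days: 3.02×10^6 s / (86400 s/day) = 34.9 days.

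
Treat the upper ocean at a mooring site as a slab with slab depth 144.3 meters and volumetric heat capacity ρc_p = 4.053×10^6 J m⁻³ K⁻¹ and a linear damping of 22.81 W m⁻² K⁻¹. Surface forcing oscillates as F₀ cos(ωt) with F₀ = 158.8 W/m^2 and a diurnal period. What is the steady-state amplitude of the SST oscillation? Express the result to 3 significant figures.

0.00373 K

Areal heat capacity C = ρc_p × D = 4.053×10^6 × 144.3 = 5.85×10^8 J/(m^2 K).
Angular frequency ω = 2π / T = 2π / 86400 s = 7.27×10^-5 s⁻¹.
√((Cω)² + λ²) = √((42500)² + 22.81²) = 42500 W/(m²·K).
Amplitude A = F₀ / √((Cω)²+λ²) = 158.8 / 42500 = 0.00373 K.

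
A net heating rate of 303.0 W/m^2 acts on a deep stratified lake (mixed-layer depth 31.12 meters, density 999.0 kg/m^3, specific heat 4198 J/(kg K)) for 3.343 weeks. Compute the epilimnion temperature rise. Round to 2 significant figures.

4.7 K

Areal heat capacity C = ρ c_p D = 999.0 × 4198 × 31.12 = 1.31×10^8 J/(m^2 K).
Net heat input Q = F Δt = 303.0 × (3.343 weeks × 6.048×10^5 s/week) = 6.13×10^8 J/m².
ΔT = Q / C = 6.13×10^8 / 1.31×10^8 = 4.69 K.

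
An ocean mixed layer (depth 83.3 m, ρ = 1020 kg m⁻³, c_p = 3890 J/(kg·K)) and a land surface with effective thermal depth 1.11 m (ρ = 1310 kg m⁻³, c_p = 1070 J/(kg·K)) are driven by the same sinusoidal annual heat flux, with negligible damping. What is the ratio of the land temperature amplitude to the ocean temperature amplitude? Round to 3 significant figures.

C_ocean = 1020 × 3890 × 83.3 = 3.31×10^8 J/(m²·K).
C_land = 1310 × 1070 × 1.11 = 1.56×10^6 J/(m²·K).
Undamped amplitude ∝ 1/C, so A_land/A_ocean = C_ocean/C_land = 212.

212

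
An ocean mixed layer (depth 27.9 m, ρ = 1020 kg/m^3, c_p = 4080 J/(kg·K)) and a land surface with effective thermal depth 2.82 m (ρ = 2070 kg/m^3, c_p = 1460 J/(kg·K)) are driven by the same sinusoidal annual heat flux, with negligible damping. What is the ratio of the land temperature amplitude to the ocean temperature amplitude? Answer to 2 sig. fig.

14

C_ocean = 1020 × 4080 × 27.9 = 1.16×10^8 J/(m²·K).
C_land = 2070 × 1460 × 2.82 = 8.52×10^6 J/(m²·K).
Undamped amplitude ∝ 1/C, so A_land/A_ocean = C_ocean/C_land = 13.6.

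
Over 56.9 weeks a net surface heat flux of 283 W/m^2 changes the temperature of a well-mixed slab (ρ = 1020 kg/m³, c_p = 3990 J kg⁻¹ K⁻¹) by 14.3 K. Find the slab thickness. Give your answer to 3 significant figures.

167 m

Heat input Q = F Δt = 283 × 3.44×10^7 s = 9.74×10^9 J/m².
Required areal heat capacity C = Q / ΔT = 6.81×10^8 J/(m²·K).
Depth D = C / (ρ c_p) = 6.81×10^8 / (1020 × 3990) = 167 m.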